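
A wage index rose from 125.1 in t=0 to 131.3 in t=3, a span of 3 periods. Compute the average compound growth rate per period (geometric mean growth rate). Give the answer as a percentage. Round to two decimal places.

1.63%

Growth factor = (131.3/125.1)^(1/3) = (1.049560)^(1/3) = 1.016254
Growth rate = 1.016254 − 1 = 0.016254 = 1.6254%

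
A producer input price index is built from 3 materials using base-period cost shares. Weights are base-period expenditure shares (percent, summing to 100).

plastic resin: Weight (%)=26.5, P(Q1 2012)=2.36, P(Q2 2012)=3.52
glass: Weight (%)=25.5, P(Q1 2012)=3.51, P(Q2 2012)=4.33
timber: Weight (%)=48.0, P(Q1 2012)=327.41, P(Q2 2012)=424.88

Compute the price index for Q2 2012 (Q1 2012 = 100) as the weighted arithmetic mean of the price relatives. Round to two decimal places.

133.27

plastic resin: 26.5 × (3.52/2.36) = 26.5 × 1.491525 = 39.5254
glass: 25.5 × (4.33/3.51) = 25.5 × 1.233618 = 31.4573
timber: 48.0 × (424.88/327.41) = 48.0 × 1.297700 = 62.2896
Index = Σ wᵢ·(p₁ᵢ/p₀ᵢ) = 39.5254 + 31.4573 + 62.2896 = 133.2723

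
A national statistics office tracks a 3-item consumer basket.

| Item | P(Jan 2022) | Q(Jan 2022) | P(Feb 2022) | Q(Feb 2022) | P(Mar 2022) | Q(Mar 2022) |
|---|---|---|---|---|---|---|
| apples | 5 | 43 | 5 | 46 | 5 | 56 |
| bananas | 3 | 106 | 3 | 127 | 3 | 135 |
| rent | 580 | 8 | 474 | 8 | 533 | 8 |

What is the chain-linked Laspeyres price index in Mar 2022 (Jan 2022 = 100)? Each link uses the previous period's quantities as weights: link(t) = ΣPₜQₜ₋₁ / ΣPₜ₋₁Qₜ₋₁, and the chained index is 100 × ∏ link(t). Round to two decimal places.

Link Jan 2022→Feb 2022:
ΣP(Feb 2022)Q(Jan 2022) = 5×43 + 3×106 + 474×8 = 215 + 318 + 3792 = 4325
ΣP(Jan 2022)Q(Jan 2022) = 5×43 + 3×106 + 580×8 = 215 + 318 + 4640 = 5173
link = 4325/5173 = 0.836072
Link Feb 2022→Mar 2022:
ΣP(Mar 2022)Q(Feb 2022) = 5×46 + 3×127 + 533×8 = 230 + 381 + 4264 = 4875
ΣP(Feb 2022)Q(Feb 2022) = 5×46 + 3×127 + 474×8 = 230 + 381 + 3792 = 4403
link = 4875/4403 = 1.107200
Chained index = 100 × 0.836072 × 1.107200 = 92.5699

92.57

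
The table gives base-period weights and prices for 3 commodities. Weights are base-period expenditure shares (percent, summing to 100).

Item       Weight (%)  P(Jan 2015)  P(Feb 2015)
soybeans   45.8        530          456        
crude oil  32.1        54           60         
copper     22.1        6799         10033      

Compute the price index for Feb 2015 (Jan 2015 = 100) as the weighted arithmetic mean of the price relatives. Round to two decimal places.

107.68

soybeans: 45.8 × (456/530) = 45.8 × 0.860377 = 39.4053
crude oil: 32.1 × (60/54) = 32.1 × 1.111111 = 35.6667
copper: 22.1 × (10033/6799) = 22.1 × 1.475658 = 32.6120
Index = Σ wᵢ·(p₁ᵢ/p₀ᵢ) = 39.4053 + 35.6667 + 32.6120 = 107.6840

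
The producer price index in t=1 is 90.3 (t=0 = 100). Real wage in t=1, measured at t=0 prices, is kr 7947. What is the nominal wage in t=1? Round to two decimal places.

Nominal = Real × (Index/100) = 7947 × (90.3/100)
        = 7947 × 0.903 = 7176.1410

7176.14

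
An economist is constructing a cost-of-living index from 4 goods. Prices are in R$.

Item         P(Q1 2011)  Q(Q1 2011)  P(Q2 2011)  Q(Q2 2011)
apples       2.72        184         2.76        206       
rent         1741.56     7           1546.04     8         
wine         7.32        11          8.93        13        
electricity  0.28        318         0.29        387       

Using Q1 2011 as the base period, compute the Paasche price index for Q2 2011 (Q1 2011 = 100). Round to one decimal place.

89.6

Paasche price index uses current-period quantities as weights.
ΣP(Q2 2011)·Q(Q2 2011) = 2.76×206 + 1546.04×8 + 8.93×13 + 0.29×387 = 568.56 + 12368.32 + 116.09 + 112.23 = 13165.2
ΣP(Q1 2011)·Q(Q2 2011) = 2.72×206 + 1741.56×8 + 7.32×13 + 0.28×387 = 560.32 + 13932.48 + 95.16 + 108.36 = 14696.32
Index = 13165.2 / 14696.32 × 100 = 89.5816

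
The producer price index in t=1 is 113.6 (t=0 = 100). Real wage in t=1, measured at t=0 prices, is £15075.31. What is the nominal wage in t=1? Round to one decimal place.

17125.6

Nominal = Real × (Index/100) = 15075.31 × (113.6/100)
        = 15075.31 × 1.136 = 17125.5522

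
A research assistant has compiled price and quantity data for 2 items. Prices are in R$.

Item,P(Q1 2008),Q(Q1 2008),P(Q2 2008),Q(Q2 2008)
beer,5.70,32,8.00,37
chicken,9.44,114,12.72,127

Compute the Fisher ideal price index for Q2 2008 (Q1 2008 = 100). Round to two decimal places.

Laspeyres component (base-period weights):
ΣP(Q2 2008)Q(Q1 2008) = 8.00×32 + 12.72×114 = 256 + 1450.08 = 1706.08
ΣP(Q1 2008)Q(Q1 2008) = 5.70×32 + 9.44×114 = 182.4 + 1076.16 = 1258.56
L = 1706.08 / 1258.56 × 100 = 135.5581
Paasche component (current-period weights):
ΣP(Q2 2008)Q(Q2 2008) = 8.00×37 + 12.72×127 = 296 + 1615.44 = 1911.44
ΣP(Q1 2008)Q(Q2 2008) = 5.70×37 + 9.44×127 = 210.9 + 1198.88 = 1409.78
P = 1911.44 / 1409.78 × 100 = 135.5843
Fisher = √(L × P) = √(135.5581 × 135.5843) = 135.5712

135.57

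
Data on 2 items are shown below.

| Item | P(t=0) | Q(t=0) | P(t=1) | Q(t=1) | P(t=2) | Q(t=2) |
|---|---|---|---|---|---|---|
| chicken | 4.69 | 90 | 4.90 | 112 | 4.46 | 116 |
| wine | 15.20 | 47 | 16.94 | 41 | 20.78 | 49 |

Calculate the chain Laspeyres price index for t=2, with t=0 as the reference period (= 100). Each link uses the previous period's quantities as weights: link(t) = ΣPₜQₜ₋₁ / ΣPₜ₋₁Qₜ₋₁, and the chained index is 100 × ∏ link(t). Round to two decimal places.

118.33

Link t=0→t=1:
ΣP(t=1)Q(t=0) = 4.90×90 + 16.94×47 = 441 + 796.18 = 1237.18
ΣP(t=0)Q(t=0) = 4.69×90 + 15.20×47 = 422.1 + 714.4 = 1136.5
link = 1237.18/1136.5 = 1.088588
Link t=1→t=2:
ΣP(t=2)Q(t=1) = 4.46×112 + 20.78×41 = 499.52 + 851.98 = 1351.5
ΣP(t=1)Q(t=1) = 4.90×112 + 16.94×41 = 548.8 + 694.54 = 1243.34
link = 1351.5/1243.34 = 1.086991
Chained index = 100 × 1.088588 × 1.086991 = 118.3286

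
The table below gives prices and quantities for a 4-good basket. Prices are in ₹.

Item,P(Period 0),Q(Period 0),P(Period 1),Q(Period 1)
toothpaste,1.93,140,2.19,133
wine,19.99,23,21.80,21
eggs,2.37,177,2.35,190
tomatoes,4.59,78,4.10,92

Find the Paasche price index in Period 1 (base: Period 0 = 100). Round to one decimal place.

Paasche price index uses current-period quantities as weights.
ΣP(Period 1)·Q(Period 1) = 2.19×133 + 21.80×21 + 2.35×190 + 4.10×92 = 291.27 + 457.8 + 446.5 + 377.2 = 1572.77
ΣP(Period 0)·Q(Period 1) = 1.93×133 + 19.99×21 + 2.37×190 + 4.59×92 = 256.69 + 419.79 + 450.3 + 422.28 = 1549.06
Index = 1572.77 / 1549.06 × 100 = 101.5306

101.5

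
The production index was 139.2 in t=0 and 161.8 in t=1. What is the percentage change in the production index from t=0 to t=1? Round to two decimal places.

Change = (161.8 − 139.2) / 139.2 × 100
       = 22.6 / 139.2 × 100 = 16.2356%

16.24%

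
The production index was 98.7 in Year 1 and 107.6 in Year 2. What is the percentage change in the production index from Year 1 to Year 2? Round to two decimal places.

9.02%

Change = (107.6 − 98.7) / 98.7 × 100
       = 8.9 / 98.7 × 100 = 9.0172%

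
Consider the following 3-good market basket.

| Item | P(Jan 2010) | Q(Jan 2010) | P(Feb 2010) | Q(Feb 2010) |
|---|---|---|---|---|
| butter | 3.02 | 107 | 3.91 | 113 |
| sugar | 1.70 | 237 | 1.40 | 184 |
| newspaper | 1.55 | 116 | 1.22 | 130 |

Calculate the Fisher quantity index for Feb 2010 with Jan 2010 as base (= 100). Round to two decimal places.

95.33

Laspeyres component (base-period weights):
ΣP(Jan 2010)Q(Feb 2010) = 3.02×113 + 1.70×184 + 1.55×130 = 341.26 + 312.8 + 201.5 = 855.56
ΣP(Jan 2010)Q(Jan 2010) = 3.02×107 + 1.70×237 + 1.55×116 = 323.14 + 402.9 + 179.8 = 905.84
L = 855.56 / 905.84 × 100 = 94.4494
Paasche component (current-period weights):
ΣP(Feb 2010)Q(Feb 2010) = 3.91×113 + 1.40×184 + 1.22×130 = 441.83 + 257.6 + 158.6 = 858.03
ΣP(Feb 2010)Q(Jan 2010) = 3.91×107 + 1.40×237 + 1.22×116 = 418.37 + 331.8 + 141.52 = 891.69
P = 858.03 / 891.69 × 100 = 96.2251
Fisher = √(L × P) = √(94.4494 × 96.2251) = 95.3331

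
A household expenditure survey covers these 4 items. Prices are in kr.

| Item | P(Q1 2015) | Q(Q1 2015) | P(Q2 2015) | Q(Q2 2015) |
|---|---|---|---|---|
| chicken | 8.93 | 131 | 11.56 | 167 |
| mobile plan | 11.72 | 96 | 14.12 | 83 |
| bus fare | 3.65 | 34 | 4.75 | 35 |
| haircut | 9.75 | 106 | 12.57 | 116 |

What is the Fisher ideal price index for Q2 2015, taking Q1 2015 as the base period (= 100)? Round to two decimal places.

Laspeyres component (base-period weights):
ΣP(Q2 2015)Q(Q1 2015) = 11.56×131 + 14.12×96 + 4.75×34 + 12.57×106 = 1514.36 + 1355.52 + 161.5 + 1332.42 = 4363.8
ΣP(Q1 2015)Q(Q1 2015) = 8.93×131 + 11.72×96 + 3.65×34 + 9.75×106 = 1169.83 + 1125.12 + 124.1 + 1033.5 = 3452.55
L = 4363.8 / 3452.55 × 100 = 126.3935
Paasche component (current-period weights):
ΣP(Q2 2015)Q(Q2 2015) = 11.56×167 + 14.12×83 + 4.75×35 + 12.57×116 = 1930.52 + 1171.96 + 166.25 + 1458.12 = 4726.85
ΣP(Q1 2015)Q(Q2 2015) = 8.93×167 + 11.72×83 + 3.65×35 + 9.75×116 = 1491.31 + 972.76 + 127.75 + 1131 = 3722.82
P = 4726.85 / 3722.82 × 100 = 126.9696
Fisher = √(L × P) = √(126.3935 × 126.9696) = 126.6812

126.68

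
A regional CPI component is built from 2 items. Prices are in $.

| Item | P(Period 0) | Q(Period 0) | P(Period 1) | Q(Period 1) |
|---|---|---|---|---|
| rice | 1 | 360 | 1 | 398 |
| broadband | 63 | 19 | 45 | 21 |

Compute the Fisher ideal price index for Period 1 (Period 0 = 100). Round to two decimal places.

Laspeyres component (base-period weights):
ΣP(Period 1)Q(Period 0) = 1×360 + 45×19 = 360 + 855 = 1215
ΣP(Period 0)Q(Period 0) = 1×360 + 63×19 = 360 + 1197 = 1557
L = 1215 / 1557 × 100 = 78.0347
Paasche component (current-period weights):
ΣP(Period 1)Q(Period 1) = 1×398 + 45×21 = 398 + 945 = 1343
ΣP(Period 0)Q(Period 1) = 1×398 + 63×21 = 398 + 1323 = 1721
P = 1343 / 1721 × 100 = 78.0360
Fisher = √(L × P) = √(78.0347 × 78.0360) = 78.0354

78.04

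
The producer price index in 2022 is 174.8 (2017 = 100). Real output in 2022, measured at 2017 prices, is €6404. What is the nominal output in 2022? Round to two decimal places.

11194.19

Nominal = Real × (Index/100) = 6404 × (174.8/100)
        = 6404 × 1.748 = 11194.1920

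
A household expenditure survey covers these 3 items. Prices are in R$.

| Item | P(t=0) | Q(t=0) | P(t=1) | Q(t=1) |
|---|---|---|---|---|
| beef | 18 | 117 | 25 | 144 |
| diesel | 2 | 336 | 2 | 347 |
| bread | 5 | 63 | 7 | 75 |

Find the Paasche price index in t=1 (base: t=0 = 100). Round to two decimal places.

Paasche price index uses current-period quantities as weights.
ΣP(t=1)·Q(t=1) = 25×144 + 2×347 + 7×75 = 3600 + 694 + 525 = 4819
ΣP(t=0)·Q(t=1) = 18×144 + 2×347 + 5×75 = 2592 + 694 + 375 = 3661
Index = 4819 / 3661 × 100 = 131.6307

131.63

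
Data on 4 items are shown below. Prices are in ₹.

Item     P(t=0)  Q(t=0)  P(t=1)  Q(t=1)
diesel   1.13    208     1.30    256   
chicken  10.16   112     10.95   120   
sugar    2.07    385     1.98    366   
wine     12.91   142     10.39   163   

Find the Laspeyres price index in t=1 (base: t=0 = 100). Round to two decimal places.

93.29

Laspeyres price index uses base-period quantities as weights.
ΣP(t=1)·Q(t=0) = 1.30×208 + 10.95×112 + 1.98×385 + 10.39×142 = 270.4 + 1226.4 + 762.3 + 1475.38 = 3734.48
ΣP(t=0)·Q(t=0) = 1.13×208 + 10.16×112 + 2.07×385 + 12.91×142 = 235.04 + 1137.92 + 796.95 + 1833.22 = 4003.13
Index = 3734.48 / 4003.13 × 100 = 93.2890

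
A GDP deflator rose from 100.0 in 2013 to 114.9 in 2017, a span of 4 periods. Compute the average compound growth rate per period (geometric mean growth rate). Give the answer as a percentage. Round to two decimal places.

Growth factor = (114.9/100.0)^(1/4) = (1.149000)^(1/4) = 1.035333
Growth rate = 1.035333 − 1 = 0.035333 = 3.5333%

3.53%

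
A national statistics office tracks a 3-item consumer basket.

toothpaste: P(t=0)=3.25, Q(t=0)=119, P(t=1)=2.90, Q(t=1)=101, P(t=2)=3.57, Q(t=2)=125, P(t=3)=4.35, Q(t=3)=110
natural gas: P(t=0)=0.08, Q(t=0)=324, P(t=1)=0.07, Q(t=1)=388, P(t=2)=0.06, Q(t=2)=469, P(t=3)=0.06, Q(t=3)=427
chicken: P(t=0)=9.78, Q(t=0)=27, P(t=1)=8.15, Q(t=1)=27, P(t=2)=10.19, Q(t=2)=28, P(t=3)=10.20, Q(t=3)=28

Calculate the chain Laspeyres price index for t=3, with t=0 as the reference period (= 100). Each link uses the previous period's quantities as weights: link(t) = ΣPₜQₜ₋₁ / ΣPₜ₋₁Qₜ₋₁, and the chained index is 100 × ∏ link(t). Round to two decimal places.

Link t=0→t=1:
ΣP(t=1)Q(t=0) = 2.90×119 + 0.07×324 + 8.15×27 = 345.1 + 22.68 + 220.05 = 587.83
ΣP(t=0)Q(t=0) = 3.25×119 + 0.08×324 + 9.78×27 = 386.75 + 25.92 + 264.06 = 676.73
link = 587.83/676.73 = 0.868633
Link t=1→t=2:
ΣP(t=2)Q(t=1) = 3.57×101 + 0.06×388 + 10.19×27 = 360.57 + 23.28 + 275.13 = 658.98
ΣP(t=1)Q(t=1) = 2.90×101 + 0.07×388 + 8.15×27 = 292.9 + 27.16 + 220.05 = 540.11
link = 658.98/540.11 = 1.220085
Link t=2→t=3:
ΣP(t=3)Q(t=2) = 4.35×125 + 0.06×469 + 10.20×28 = 543.75 + 28.14 + 285.6 = 857.49
ΣP(t=2)Q(t=2) = 3.57×125 + 0.06×469 + 10.19×28 = 446.25 + 28.14 + 285.32 = 759.71
link = 857.49/759.71 = 1.128707
Chained index = 100 × 0.868633 × 1.220085 × 1.128707 = 119.6210

119.62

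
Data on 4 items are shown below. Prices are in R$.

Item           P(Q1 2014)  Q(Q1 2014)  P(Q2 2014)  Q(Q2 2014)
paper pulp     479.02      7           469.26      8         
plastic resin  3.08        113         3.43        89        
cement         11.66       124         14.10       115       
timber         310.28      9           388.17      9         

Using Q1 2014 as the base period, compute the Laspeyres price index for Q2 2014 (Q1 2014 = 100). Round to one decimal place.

112.3

Laspeyres price index uses base-period quantities as weights.
ΣP(Q2 2014)·Q(Q1 2014) = 469.26×7 + 3.43×113 + 14.10×124 + 388.17×9 = 3284.82 + 387.59 + 1748.4 + 3493.53 = 8914.34
ΣP(Q1 2014)·Q(Q1 2014) = 479.02×7 + 3.08×113 + 11.66×124 + 310.28×9 = 3353.14 + 348.04 + 1445.84 + 2792.52 = 7939.54
Index = 8914.34 / 7939.54 × 100 = 112.2778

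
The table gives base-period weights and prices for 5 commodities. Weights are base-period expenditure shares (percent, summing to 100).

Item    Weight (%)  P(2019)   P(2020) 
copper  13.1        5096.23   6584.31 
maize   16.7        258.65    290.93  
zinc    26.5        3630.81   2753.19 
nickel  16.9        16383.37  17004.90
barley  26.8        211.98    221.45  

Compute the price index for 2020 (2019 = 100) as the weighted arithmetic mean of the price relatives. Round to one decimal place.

copper: 13.1 × (6584.31/5096.23) = 13.1 × 1.291996 = 16.9252
maize: 16.7 × (290.93/258.65) = 16.7 × 1.124802 = 18.7842
zinc: 26.5 × (2753.19/3630.81) = 26.5 × 0.758285 = 20.0946
nickel: 16.9 × (17004.90/16383.37) = 16.9 × 1.037937 = 17.5411
barley: 26.8 × (221.45/211.98) = 26.8 × 1.044674 = 27.9973
Index = Σ wᵢ·(p₁ᵢ/p₀ᵢ) = 16.9252 + 18.7842 + 20.0946 + 17.5411 + 27.9973 = 101.3423

101.3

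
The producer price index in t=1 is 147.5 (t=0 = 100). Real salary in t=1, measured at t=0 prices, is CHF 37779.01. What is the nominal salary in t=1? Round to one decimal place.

55724.0

Nominal = Real × (Index/100) = 37779.01 × (147.5/100)
        = 37779.01 × 1.475 = 55724.0398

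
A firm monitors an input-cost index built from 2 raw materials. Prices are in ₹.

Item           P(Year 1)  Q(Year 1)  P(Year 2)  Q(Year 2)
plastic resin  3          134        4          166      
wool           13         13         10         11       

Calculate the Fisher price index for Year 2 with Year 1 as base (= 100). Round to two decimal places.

118.68

Laspeyres component (base-period weights):
ΣP(Year 2)Q(Year 1) = 4×134 + 10×13 = 536 + 130 = 666
ΣP(Year 1)Q(Year 1) = 3×134 + 13×13 = 402 + 169 = 571
L = 666 / 571 × 100 = 116.6375
Paasche component (current-period weights):
ΣP(Year 2)Q(Year 2) = 4×166 + 10×11 = 664 + 110 = 774
ΣP(Year 1)Q(Year 2) = 3×166 + 13×11 = 498 + 143 = 641
P = 774 / 641 × 100 = 120.7488
Fisher = √(L × P) = √(116.6375 × 120.7488) = 118.6754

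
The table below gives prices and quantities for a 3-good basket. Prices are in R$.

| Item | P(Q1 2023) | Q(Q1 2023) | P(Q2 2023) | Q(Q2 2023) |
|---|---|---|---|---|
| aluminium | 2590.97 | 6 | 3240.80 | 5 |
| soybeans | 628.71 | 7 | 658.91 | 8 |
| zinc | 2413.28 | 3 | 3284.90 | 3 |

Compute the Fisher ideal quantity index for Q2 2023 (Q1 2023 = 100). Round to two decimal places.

92.58

Laspeyres component (base-period weights):
ΣP(Q1 2023)Q(Q2 2023) = 2590.97×5 + 628.71×8 + 2413.28×3 = 12954.85 + 5029.68 + 7239.84 = 25224.37
ΣP(Q1 2023)Q(Q1 2023) = 2590.97×6 + 628.71×7 + 2413.28×3 = 15545.82 + 4400.97 + 7239.84 = 27186.63
L = 25224.37 / 27186.63 × 100 = 92.7823
Paasche component (current-period weights):
ΣP(Q2 2023)Q(Q2 2023) = 3240.80×5 + 658.91×8 + 3284.90×3 = 16204 + 5271.28 + 9854.7 = 31329.98
ΣP(Q2 2023)Q(Q1 2023) = 3240.80×6 + 658.91×7 + 3284.90×3 = 19444.8 + 4612.37 + 9854.7 = 33911.87
P = 31329.98 / 33911.87 × 100 = 92.3865
Fisher = √(L × P) = √(92.7823 × 92.3865) = 92.5842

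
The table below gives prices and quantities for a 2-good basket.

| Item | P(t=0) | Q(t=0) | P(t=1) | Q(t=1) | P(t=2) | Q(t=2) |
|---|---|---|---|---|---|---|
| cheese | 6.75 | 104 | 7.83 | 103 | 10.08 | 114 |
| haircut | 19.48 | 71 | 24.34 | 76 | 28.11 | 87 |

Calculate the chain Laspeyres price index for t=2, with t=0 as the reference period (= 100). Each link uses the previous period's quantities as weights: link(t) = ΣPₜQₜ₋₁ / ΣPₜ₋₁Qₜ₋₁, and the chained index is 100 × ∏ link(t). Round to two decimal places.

145.73

Link t=0→t=1:
ΣP(t=1)Q(t=0) = 7.83×104 + 24.34×71 = 814.32 + 1728.14 = 2542.46
ΣP(t=0)Q(t=0) = 6.75×104 + 19.48×71 = 702 + 1383.08 = 2085.08
link = 2542.46/2085.08 = 1.219358
Link t=1→t=2:
ΣP(t=2)Q(t=1) = 10.08×103 + 28.11×76 = 1038.24 + 2136.36 = 3174.6
ΣP(t=1)Q(t=1) = 7.83×103 + 24.34×76 = 806.49 + 1849.84 = 2656.33
link = 3174.6/2656.33 = 1.195108
Chained index = 100 × 1.219358 × 1.195108 = 145.7265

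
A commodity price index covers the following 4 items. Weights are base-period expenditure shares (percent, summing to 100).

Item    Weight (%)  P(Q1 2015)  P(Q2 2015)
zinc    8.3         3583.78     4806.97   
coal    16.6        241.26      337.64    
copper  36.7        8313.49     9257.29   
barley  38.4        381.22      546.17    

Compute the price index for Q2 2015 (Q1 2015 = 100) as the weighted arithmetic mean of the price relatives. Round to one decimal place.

130.2

zinc: 8.3 × (4806.97/3583.78) = 8.3 × 1.341313 = 11.1329
coal: 16.6 × (337.64/241.26) = 16.6 × 1.399486 = 23.2315
copper: 36.7 × (9257.29/8313.49) = 36.7 × 1.113526 = 40.8664
barley: 38.4 × (546.17/381.22) = 38.4 × 1.432690 = 55.0153
Index = Σ wᵢ·(p₁ᵢ/p₀ᵢ) = 11.1329 + 23.2315 + 40.8664 + 55.0153 = 130.2461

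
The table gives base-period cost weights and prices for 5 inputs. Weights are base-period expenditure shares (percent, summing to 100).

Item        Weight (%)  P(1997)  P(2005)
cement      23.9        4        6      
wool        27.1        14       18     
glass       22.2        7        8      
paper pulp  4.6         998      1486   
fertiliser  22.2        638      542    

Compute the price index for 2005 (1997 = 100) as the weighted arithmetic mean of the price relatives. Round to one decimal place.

121.8

cement: 23.9 × (6/4) = 23.9 × 1.500000 = 35.8500
wool: 27.1 × (18/14) = 27.1 × 1.285714 = 34.8429
glass: 22.2 × (8/7) = 22.2 × 1.142857 = 25.3714
paper pulp: 4.6 × (1486/998) = 4.6 × 1.488978 = 6.8493
fertiliser: 22.2 × (542/638) = 22.2 × 0.849530 = 18.8596
Index = Σ wᵢ·(p₁ᵢ/p₀ᵢ) = 35.8500 + 34.8429 + 25.3714 + 6.8493 + 18.8596 = 121.7731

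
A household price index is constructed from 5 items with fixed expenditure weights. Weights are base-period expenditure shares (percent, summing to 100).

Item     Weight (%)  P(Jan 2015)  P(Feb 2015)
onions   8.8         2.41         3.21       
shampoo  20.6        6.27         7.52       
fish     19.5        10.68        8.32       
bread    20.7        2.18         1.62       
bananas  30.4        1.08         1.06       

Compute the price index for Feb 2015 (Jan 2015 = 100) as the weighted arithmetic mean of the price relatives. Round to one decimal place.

96.8

onions: 8.8 × (3.21/2.41) = 8.8 × 1.331950 = 11.7212
shampoo: 20.6 × (7.52/6.27) = 20.6 × 1.199362 = 24.7069
fish: 19.5 × (8.32/10.68) = 19.5 × 0.779026 = 15.1910
bread: 20.7 × (1.62/2.18) = 20.7 × 0.743119 = 15.3826
bananas: 30.4 × (1.06/1.08) = 30.4 × 0.981481 = 29.8370
Index = Σ wᵢ·(p₁ᵢ/p₀ᵢ) = 11.7212 + 24.7069 + 15.1910 + 15.3826 + 29.8370 = 96.8386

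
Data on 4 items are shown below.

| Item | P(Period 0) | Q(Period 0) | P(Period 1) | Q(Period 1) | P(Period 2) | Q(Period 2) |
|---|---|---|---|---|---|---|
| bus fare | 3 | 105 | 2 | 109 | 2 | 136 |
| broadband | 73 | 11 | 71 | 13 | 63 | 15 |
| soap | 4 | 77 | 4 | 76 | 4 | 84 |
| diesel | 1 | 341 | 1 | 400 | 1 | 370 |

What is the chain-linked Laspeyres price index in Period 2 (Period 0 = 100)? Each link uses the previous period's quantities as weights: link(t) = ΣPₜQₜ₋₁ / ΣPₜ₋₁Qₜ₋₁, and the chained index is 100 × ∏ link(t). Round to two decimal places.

Link Period 0→Period 1:
ΣP(Period 1)Q(Period 0) = 2×105 + 71×11 + 4×77 + 1×341 = 210 + 781 + 308 + 341 = 1640
ΣP(Period 0)Q(Period 0) = 3×105 + 73×11 + 4×77 + 1×341 = 315 + 803 + 308 + 341 = 1767
link = 1640/1767 = 0.928127
Link Period 1→Period 2:
ΣP(Period 2)Q(Period 1) = 2×109 + 63×13 + 4×76 + 1×400 = 218 + 819 + 304 + 400 = 1741
ΣP(Period 1)Q(Period 1) = 2×109 + 71×13 + 4×76 + 1×400 = 218 + 923 + 304 + 400 = 1845
link = 1741/1845 = 0.943631
Chained index = 100 × 0.928127 × 0.943631 = 87.5810

87.58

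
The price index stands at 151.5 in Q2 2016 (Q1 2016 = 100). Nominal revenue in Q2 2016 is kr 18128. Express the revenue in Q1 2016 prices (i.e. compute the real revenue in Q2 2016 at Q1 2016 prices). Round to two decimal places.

11965.68

Real = Nominal ÷ (Index/100) = 18128 ÷ (151.5/100)
     = 18128 ÷ 1.515 = 11965.6766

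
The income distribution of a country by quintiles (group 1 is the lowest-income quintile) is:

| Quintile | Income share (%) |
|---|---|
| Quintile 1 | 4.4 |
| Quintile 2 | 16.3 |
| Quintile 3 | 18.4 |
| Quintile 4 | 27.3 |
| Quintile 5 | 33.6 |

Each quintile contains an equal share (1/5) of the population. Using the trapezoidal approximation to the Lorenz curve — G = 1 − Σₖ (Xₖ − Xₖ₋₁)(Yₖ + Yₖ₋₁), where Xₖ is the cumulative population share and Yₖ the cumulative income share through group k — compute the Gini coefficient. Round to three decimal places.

0.278

Cumulative income shares Yₖ: 0.0440, 0.2070, 0.3910, 0.6640, 1.0000
Σ (Xₖ−Xₖ₋₁)(Yₖ+Yₖ₋₁) = (1/5)(0.0440+0.0000) + (1/5)(0.2070+0.0440) + (1/5)(0.3910+0.2070) + (1/5)(0.6640+0.3910) + (1/5)(1.0000+0.6640)
  = 0.0088 + 0.0502 + 0.1196 + 0.2110 + 0.3328 = 0.7224
G = 1 − 0.7224 = 0.2776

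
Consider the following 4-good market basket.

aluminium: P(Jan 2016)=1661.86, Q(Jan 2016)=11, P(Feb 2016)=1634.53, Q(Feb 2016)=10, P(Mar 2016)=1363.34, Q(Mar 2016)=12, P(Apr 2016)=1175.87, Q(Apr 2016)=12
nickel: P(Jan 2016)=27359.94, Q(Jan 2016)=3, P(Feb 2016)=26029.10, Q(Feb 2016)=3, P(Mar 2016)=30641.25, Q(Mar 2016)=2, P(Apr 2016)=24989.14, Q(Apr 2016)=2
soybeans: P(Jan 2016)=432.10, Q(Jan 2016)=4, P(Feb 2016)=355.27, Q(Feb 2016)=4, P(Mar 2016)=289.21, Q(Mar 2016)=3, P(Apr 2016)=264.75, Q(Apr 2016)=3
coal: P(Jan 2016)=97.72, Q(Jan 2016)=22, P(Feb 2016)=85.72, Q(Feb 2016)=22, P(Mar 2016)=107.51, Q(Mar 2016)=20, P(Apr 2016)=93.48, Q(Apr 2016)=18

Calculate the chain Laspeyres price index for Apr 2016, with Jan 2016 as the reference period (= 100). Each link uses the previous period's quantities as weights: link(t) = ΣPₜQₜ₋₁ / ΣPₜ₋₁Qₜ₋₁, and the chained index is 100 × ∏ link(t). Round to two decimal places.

88.05

Link Jan 2016→Feb 2016:
ΣP(Feb 2016)Q(Jan 2016) = 1634.53×11 + 26029.10×3 + 355.27×4 + 85.72×22 = 17979.83 + 78087.3 + 1421.08 + 1885.84 = 99374.05
ΣP(Jan 2016)Q(Jan 2016) = 1661.86×11 + 27359.94×3 + 432.10×4 + 97.72×22 = 18280.46 + 82079.82 + 1728.4 + 2149.84 = 104238.52
link = 99374.05/104238.52 = 0.953333
Link Feb 2016→Mar 2016:
ΣP(Mar 2016)Q(Feb 2016) = 1363.34×10 + 30641.25×3 + 289.21×4 + 107.51×22 = 13633.4 + 91923.75 + 1156.84 + 2365.22 = 109079.21
ΣP(Feb 2016)Q(Feb 2016) = 1634.53×10 + 26029.10×3 + 355.27×4 + 85.72×22 = 16345.3 + 78087.3 + 1421.08 + 1885.84 = 97739.52
link = 109079.21/97739.52 = 1.116019
Link Mar 2016→Apr 2016:
ΣP(Apr 2016)Q(Mar 2016) = 1175.87×12 + 24989.14×2 + 264.75×3 + 93.48×20 = 14110.44 + 49978.28 + 794.25 + 1869.6 = 66752.57
ΣP(Mar 2016)Q(Mar 2016) = 1363.34×12 + 30641.25×2 + 289.21×3 + 107.51×20 = 16360.08 + 61282.5 + 867.63 + 2150.2 = 80660.41
link = 66752.57/80660.41 = 0.827575
Chained index = 100 × 0.953333 × 1.116019 × 0.827575 = 88.0489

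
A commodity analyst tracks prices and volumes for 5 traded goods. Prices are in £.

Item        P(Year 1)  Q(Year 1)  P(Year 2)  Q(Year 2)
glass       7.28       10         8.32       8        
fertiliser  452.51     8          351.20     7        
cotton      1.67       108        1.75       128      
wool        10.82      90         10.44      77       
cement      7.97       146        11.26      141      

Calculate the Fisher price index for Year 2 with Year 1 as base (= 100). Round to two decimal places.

94.75

Laspeyres component (base-period weights):
ΣP(Year 2)Q(Year 1) = 8.32×10 + 351.20×8 + 1.75×108 + 10.44×90 + 11.26×146 = 83.2 + 2809.6 + 189 + 939.6 + 1643.96 = 5665.36
ΣP(Year 1)Q(Year 1) = 7.28×10 + 452.51×8 + 1.67×108 + 10.82×90 + 7.97×146 = 72.8 + 3620.08 + 180.36 + 973.8 + 1163.62 = 6010.66
L = 5665.36 / 6010.66 × 100 = 94.2552
Paasche component (current-period weights):
ΣP(Year 2)Q(Year 2) = 8.32×8 + 351.20×7 + 1.75×128 + 10.44×77 + 11.26×141 = 66.56 + 2458.4 + 224 + 803.88 + 1587.66 = 5140.5
ΣP(Year 1)Q(Year 2) = 7.28×8 + 452.51×7 + 1.67×128 + 10.82×77 + 7.97×141 = 58.24 + 3167.57 + 213.76 + 833.14 + 1123.77 = 5396.48
P = 5140.5 / 5396.48 × 100 = 95.2565
Fisher = √(L × P) = √(94.2552 × 95.2565) = 94.7545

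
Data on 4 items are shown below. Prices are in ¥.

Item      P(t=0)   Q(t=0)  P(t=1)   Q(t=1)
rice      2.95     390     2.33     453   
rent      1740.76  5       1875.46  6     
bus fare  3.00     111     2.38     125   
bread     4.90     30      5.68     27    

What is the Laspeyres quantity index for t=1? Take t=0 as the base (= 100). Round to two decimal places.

118.91

Laspeyres quantity index uses base-period prices as weights.
ΣP(t=0)·Q(t=1) = 2.95×453 + 1740.76×6 + 3.00×125 + 4.90×27 = 1336.35 + 10444.56 + 375 + 132.3 = 12288.21
ΣP(t=0)·Q(t=0) = 2.95×390 + 1740.76×5 + 3.00×111 + 4.90×30 = 1150.5 + 8703.8 + 333 + 147 = 10334.3
Index = 12288.21 / 10334.3 × 100 = 118.9070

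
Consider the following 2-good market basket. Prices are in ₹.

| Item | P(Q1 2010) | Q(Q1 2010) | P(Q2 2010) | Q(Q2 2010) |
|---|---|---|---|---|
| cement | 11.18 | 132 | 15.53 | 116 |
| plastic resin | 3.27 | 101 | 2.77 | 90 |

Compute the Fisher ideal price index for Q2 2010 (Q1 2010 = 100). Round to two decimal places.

128.94

Laspeyres component (base-period weights):
ΣP(Q2 2010)Q(Q1 2010) = 15.53×132 + 2.77×101 = 2049.96 + 279.77 = 2329.73
ΣP(Q1 2010)Q(Q1 2010) = 11.18×132 + 3.27×101 = 1475.76 + 330.27 = 1806.03
L = 2329.73 / 1806.03 × 100 = 128.9973
Paasche component (current-period weights):
ΣP(Q2 2010)Q(Q2 2010) = 15.53×116 + 2.77×90 = 1801.48 + 249.3 = 2050.78
ΣP(Q1 2010)Q(Q2 2010) = 11.18×116 + 3.27×90 = 1296.88 + 294.3 = 1591.18
P = 2050.78 / 1591.18 × 100 = 128.8842
Fisher = √(L × P) = √(128.9973 × 128.8842) = 128.9408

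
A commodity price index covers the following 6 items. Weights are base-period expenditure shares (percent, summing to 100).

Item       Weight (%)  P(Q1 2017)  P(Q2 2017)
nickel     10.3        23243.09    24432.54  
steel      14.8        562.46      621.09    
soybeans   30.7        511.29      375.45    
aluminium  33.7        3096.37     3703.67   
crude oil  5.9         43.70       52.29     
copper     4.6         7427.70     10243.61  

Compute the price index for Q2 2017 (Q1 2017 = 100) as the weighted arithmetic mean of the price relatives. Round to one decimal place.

103.4

nickel: 10.3 × (24432.54/23243.09) = 10.3 × 1.051174 = 10.8271
steel: 14.8 × (621.09/562.46) = 14.8 × 1.104239 = 16.3427
soybeans: 30.7 × (375.45/511.29) = 30.7 × 0.734319 = 22.5436
aluminium: 33.7 × (3703.67/3096.37) = 33.7 × 1.196133 = 40.3097
crude oil: 5.9 × (52.29/43.70) = 5.9 × 1.196568 = 7.0597
copper: 4.6 × (10243.61/7427.70) = 4.6 × 1.379109 = 6.3439
Index = Σ wᵢ·(p₁ᵢ/p₀ᵢ) = 10.8271 + 16.3427 + 22.5436 + 40.3097 + 7.0597 + 6.3439 = 103.4268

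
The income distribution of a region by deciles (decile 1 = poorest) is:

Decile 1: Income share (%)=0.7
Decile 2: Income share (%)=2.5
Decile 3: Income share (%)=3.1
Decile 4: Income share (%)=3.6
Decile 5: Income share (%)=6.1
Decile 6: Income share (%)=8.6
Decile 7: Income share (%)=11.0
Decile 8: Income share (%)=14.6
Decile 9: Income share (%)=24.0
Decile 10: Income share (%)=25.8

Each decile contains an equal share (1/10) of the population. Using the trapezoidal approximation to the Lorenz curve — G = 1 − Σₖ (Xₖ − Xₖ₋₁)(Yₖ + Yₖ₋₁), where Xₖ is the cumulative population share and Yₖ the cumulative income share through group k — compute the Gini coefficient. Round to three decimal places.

0.459

Cumulative income shares Yₖ: 0.0070, 0.0320, 0.0630, 0.0990, 0.1600, 0.2460, 0.3560, 0.5020, 0.7420, 1.0000
Σ (Xₖ−Xₖ₋₁)(Yₖ+Yₖ₋₁) = (1/10)(0.0070+0.0000) + (1/10)(0.0320+0.0070) + (1/10)(0.0630+0.0320) + (1/10)(0.0990+0.0630) + (1/10)(0.1600+0.0990) + (1/10)(0.2460+0.1600) + (1/10)(0.3560+0.2460) + (1/10)(0.5020+0.3560) + (1/10)(0.7420+0.5020) + (1/10)(1.0000+0.7420)
  = 0.0007 + 0.0039 + 0.0095 + 0.0162 + 0.0259 + 0.0406 + 0.0602 + 0.0858 + 0.1244 + 0.1742 = 0.5414
G = 1 − 0.5414 = 0.4586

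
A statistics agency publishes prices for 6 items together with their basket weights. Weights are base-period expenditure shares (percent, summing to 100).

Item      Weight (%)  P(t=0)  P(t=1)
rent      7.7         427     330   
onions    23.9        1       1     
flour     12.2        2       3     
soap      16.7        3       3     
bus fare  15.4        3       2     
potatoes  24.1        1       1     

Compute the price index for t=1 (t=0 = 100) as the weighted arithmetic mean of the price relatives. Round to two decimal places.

99.22

rent: 7.7 × (330/427) = 7.7 × 0.772834 = 5.9508
onions: 23.9 × (1/1) = 23.9 × 1.000000 = 23.9000
flour: 12.2 × (3/2) = 12.2 × 1.500000 = 18.3000
soap: 16.7 × (3/3) = 16.7 × 1.000000 = 16.7000
bus fare: 15.4 × (2/3) = 15.4 × 0.666667 = 10.2667
potatoes: 24.1 × (1/1) = 24.1 × 1.000000 = 24.1000
Index = Σ wᵢ·(p₁ᵢ/p₀ᵢ) = 5.9508 + 23.9000 + 18.3000 + 16.7000 + 10.2667 + 24.1000 = 99.2175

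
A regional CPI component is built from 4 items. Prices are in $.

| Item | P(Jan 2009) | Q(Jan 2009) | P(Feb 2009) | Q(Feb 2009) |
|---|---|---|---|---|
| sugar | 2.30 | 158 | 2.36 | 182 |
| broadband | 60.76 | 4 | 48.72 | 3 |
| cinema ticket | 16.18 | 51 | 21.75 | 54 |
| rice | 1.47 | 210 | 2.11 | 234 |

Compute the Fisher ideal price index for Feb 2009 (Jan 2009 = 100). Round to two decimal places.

122.60

Laspeyres component (base-period weights):
ΣP(Feb 2009)Q(Jan 2009) = 2.36×158 + 48.72×4 + 21.75×51 + 2.11×210 = 372.88 + 194.88 + 1109.25 + 443.1 = 2120.11
ΣP(Jan 2009)Q(Jan 2009) = 2.30×158 + 60.76×4 + 16.18×51 + 1.47×210 = 363.4 + 243.04 + 825.18 + 308.7 = 1740.32
L = 2120.11 / 1740.32 × 100 = 121.8230
Paasche component (current-period weights):
ΣP(Feb 2009)Q(Feb 2009) = 2.36×182 + 48.72×3 + 21.75×54 + 2.11×234 = 429.52 + 146.16 + 1174.5 + 493.74 = 2243.92
ΣP(Jan 2009)Q(Feb 2009) = 2.30×182 + 60.76×3 + 16.18×54 + 1.47×234 = 418.6 + 182.28 + 873.72 + 343.98 = 1818.58
P = 2243.92 / 1818.58 × 100 = 123.3886
Fisher = √(L × P) = √(121.8230 × 123.3886) = 122.6033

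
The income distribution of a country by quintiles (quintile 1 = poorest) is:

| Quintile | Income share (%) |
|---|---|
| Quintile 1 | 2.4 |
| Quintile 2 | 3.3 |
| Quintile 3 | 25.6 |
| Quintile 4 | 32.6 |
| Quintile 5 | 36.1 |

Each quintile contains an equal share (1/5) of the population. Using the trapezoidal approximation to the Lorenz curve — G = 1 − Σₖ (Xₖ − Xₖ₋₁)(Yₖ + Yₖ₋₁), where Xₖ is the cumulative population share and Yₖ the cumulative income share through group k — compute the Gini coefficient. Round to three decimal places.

Cumulative income shares Yₖ: 0.0240, 0.0570, 0.3130, 0.6390, 1.0000
Σ (Xₖ−Xₖ₋₁)(Yₖ+Yₖ₋₁) = (1/5)(0.0240+0.0000) + (1/5)(0.0570+0.0240) + (1/5)(0.3130+0.0570) + (1/5)(0.6390+0.3130) + (1/5)(1.0000+0.6390)
  = 0.0048 + 0.0162 + 0.0740 + 0.1904 + 0.3278 = 0.6132
G = 1 − 0.6132 = 0.3868

0.387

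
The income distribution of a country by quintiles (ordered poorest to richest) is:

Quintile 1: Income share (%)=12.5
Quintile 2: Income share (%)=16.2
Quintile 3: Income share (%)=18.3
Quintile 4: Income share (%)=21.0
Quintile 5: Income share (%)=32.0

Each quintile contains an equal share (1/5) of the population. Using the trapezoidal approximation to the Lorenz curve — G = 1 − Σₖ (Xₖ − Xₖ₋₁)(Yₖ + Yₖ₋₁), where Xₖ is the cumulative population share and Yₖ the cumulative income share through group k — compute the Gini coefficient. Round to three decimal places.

Cumulative income shares Yₖ: 0.1250, 0.2870, 0.4700, 0.6800, 1.0000
Σ (Xₖ−Xₖ₋₁)(Yₖ+Yₖ₋₁) = (1/5)(0.1250+0.0000) + (1/5)(0.2870+0.1250) + (1/5)(0.4700+0.2870) + (1/5)(0.6800+0.4700) + (1/5)(1.0000+0.6800)
  = 0.0250 + 0.0824 + 0.1514 + 0.2300 + 0.3360 = 0.8248
G = 1 − 0.8248 = 0.1752

0.175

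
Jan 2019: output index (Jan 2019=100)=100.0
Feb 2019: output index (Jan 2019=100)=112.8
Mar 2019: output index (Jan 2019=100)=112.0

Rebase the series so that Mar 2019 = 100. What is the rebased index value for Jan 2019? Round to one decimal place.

89.3

Rebased(Jan 2019) = 100.0 / 112.0 × 100 = 89.2857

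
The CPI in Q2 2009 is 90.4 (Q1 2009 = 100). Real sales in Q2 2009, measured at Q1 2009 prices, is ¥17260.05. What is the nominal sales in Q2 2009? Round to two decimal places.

15603.09

Nominal = Real × (Index/100) = 17260.05 × (90.4/100)
        = 17260.05 × 0.904 = 15603.0852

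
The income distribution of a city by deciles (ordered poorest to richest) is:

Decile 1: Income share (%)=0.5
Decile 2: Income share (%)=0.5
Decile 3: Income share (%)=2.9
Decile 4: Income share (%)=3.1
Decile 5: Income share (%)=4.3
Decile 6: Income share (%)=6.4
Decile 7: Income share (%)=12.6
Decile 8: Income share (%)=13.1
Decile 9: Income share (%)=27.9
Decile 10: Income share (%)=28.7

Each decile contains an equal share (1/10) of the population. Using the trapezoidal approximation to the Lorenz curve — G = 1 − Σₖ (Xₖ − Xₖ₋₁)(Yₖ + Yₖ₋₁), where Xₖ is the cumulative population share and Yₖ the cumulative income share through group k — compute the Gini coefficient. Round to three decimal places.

0.527

Cumulative income shares Yₖ: 0.0050, 0.0100, 0.0390, 0.0700, 0.1130, 0.1770, 0.3030, 0.4340, 0.7130, 1.0000
Σ (Xₖ−Xₖ₋₁)(Yₖ+Yₖ₋₁) = (1/10)(0.0050+0.0000) + (1/10)(0.0100+0.0050) + (1/10)(0.0390+0.0100) + (1/10)(0.0700+0.0390) + (1/10)(0.1130+0.0700) + (1/10)(0.1770+0.1130) + (1/10)(0.3030+0.1770) + (1/10)(0.4340+0.3030) + (1/10)(0.7130+0.4340) + (1/10)(1.0000+0.7130)
  = 0.0005 + 0.0015 + 0.0049 + 0.0109 + 0.0183 + 0.0290 + 0.0480 + 0.0737 + 0.1147 + 0.1713 = 0.4728
G = 1 − 0.4728 = 0.5272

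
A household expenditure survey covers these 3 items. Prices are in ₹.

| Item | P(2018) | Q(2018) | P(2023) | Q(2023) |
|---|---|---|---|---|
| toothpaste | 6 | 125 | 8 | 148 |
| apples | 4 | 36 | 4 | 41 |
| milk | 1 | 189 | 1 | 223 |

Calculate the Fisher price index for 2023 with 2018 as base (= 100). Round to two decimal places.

Laspeyres component (base-period weights):
ΣP(2023)Q(2018) = 8×125 + 4×36 + 1×189 = 1000 + 144 + 189 = 1333
ΣP(2018)Q(2018) = 6×125 + 4×36 + 1×189 = 750 + 144 + 189 = 1083
L = 1333 / 1083 × 100 = 123.0840
Paasche component (current-period weights):
ΣP(2023)Q(2023) = 8×148 + 4×41 + 1×223 = 1184 + 164 + 223 = 1571
ΣP(2018)Q(2023) = 6×148 + 4×41 + 1×223 = 888 + 164 + 223 = 1275
P = 1571 / 1275 × 100 = 123.2157
Fisher = √(L × P) = √(123.0840 × 123.2157) = 123.1498

123.15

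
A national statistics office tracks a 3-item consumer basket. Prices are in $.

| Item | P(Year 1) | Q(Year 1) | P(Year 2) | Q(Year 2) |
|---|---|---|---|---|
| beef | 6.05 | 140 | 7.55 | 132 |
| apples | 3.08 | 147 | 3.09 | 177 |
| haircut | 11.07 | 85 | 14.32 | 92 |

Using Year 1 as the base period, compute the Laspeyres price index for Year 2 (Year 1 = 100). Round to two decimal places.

121.77

Laspeyres price index uses base-period quantities as weights.
ΣP(Year 2)·Q(Year 1) = 7.55×140 + 3.09×147 + 14.32×85 = 1057 + 454.23 + 1217.2 = 2728.43
ΣP(Year 1)·Q(Year 1) = 6.05×140 + 3.08×147 + 11.07×85 = 847 + 452.76 + 940.95 = 2240.71
Index = 2728.43 / 2240.71 × 100 = 121.7663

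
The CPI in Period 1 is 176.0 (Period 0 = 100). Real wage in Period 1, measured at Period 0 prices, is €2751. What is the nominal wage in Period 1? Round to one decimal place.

4841.8

Nominal = Real × (Index/100) = 2751 × (176.0/100)
        = 2751 × 1.760 = 4841.7600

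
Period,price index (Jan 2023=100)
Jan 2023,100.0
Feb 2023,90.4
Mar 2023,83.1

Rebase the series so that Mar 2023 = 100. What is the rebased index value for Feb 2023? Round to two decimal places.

108.78

Rebased(Feb 2023) = 90.4 / 83.1 × 100 = 108.7846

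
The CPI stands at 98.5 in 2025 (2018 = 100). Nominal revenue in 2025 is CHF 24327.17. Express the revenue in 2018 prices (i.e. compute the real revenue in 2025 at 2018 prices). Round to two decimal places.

24697.63

Real = Nominal ÷ (Index/100) = 24327.17 ÷ (98.5/100)
     = 24327.17 ÷ 0.985 = 24697.6345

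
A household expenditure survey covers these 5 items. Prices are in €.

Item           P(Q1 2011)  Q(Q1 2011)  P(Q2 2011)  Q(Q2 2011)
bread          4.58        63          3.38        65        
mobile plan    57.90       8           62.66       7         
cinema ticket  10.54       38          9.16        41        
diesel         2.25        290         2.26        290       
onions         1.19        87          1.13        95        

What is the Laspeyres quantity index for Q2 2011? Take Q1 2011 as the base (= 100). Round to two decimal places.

99.60

Laspeyres quantity index uses base-period prices as weights.
ΣP(Q1 2011)·Q(Q2 2011) = 4.58×65 + 57.90×7 + 10.54×41 + 2.25×290 + 1.19×95 = 297.7 + 405.3 + 432.14 + 652.5 + 113.05 = 1900.69
ΣP(Q1 2011)·Q(Q1 2011) = 4.58×63 + 57.90×8 + 10.54×38 + 2.25×290 + 1.19×87 = 288.54 + 463.2 + 400.52 + 652.5 + 103.53 = 1908.29
Index = 1900.69 / 1908.29 × 100 = 99.6017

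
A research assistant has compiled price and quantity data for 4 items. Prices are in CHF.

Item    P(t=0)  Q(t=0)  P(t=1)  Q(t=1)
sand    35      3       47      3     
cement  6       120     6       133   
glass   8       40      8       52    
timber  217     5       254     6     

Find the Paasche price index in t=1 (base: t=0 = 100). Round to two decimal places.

Paasche price index uses current-period quantities as weights.
ΣP(t=1)·Q(t=1) = 47×3 + 6×133 + 8×52 + 254×6 = 141 + 798 + 416 + 1524 = 2879
ΣP(t=0)·Q(t=1) = 35×3 + 6×133 + 8×52 + 217×6 = 105 + 798 + 416 + 1302 = 2621
Index = 2879 / 2621 × 100 = 109.8436

109.84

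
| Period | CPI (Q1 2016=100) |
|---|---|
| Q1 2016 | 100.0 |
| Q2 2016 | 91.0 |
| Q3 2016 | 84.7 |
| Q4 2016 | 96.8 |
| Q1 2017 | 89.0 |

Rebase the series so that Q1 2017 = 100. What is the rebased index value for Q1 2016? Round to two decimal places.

Rebased(Q1 2016) = 100.0 / 89.0 × 100 = 112.3596

112.36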